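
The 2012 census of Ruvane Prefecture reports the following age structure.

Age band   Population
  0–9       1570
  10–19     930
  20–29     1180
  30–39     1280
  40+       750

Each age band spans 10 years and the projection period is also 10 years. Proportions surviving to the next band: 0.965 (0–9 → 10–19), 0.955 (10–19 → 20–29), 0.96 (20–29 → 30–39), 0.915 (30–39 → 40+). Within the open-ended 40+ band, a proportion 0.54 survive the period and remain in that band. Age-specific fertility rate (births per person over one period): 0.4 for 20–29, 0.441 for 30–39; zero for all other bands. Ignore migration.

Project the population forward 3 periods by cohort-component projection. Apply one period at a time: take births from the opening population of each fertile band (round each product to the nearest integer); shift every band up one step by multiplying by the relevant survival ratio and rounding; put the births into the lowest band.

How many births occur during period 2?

855

Period 1.
Births: 1180 × 0.4 = 472  |  1280 × 0.441 = 564 → total 1036
10–19: 1570 × 0.965 = 1515
20–29: 930 × 0.955 = 888
30–39: 1180 × 0.96 = 1133
40+: 1280 × 0.915 + 750 × 0.54 = 1171 + 405 = 1576
→ [1036, 1515, 888, 1133, 1576]
Period 2.
Births: 888 × 0.4 = 355  |  1133 × 0.441 = 500 → total 855
10–19: 1036 × 0.965 = 1000
20–29: 1515 × 0.955 = 1447
30–39: 888 × 0.96 = 852
40+: 1133 × 0.915 + 1576 × 0.54 = 1037 + 851 = 1888
→ [855, 1000, 1447, 852, 1888]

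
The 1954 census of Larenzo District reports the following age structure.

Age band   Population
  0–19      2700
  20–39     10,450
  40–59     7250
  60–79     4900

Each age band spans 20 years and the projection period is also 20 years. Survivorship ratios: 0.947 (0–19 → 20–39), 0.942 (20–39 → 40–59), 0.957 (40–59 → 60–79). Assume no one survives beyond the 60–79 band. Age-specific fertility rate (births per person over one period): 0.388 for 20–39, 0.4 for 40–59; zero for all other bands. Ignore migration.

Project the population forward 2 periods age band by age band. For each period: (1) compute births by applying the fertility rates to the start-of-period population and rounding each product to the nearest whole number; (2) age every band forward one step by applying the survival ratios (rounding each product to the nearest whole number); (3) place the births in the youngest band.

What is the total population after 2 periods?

23346

[period 1]
Births: 10450 × 0.388 = 4055  |  7250 × 0.4 = 2900 ⇒ total 6955
20–39: 2700 × 0.947 = 2557
40–59: 10450 × 0.942 = 9844
60–79: 7250 × 0.957 = 6938
End of period: [6955, 2557, 9844, 6938]
[period 2]
Births: 2557 × 0.388 = 992  |  9844 × 0.4 = 3938 ⇒ total 4930
20–39: 6955 × 0.947 = 6586
40–59: 2557 × 0.942 = 2409
60–79: 9844 × 0.957 = 9421
End of period: [4930, 6586, 2409, 9421]
Total after period 2: 4930 + 6586 + 2409 + 9421 = 23346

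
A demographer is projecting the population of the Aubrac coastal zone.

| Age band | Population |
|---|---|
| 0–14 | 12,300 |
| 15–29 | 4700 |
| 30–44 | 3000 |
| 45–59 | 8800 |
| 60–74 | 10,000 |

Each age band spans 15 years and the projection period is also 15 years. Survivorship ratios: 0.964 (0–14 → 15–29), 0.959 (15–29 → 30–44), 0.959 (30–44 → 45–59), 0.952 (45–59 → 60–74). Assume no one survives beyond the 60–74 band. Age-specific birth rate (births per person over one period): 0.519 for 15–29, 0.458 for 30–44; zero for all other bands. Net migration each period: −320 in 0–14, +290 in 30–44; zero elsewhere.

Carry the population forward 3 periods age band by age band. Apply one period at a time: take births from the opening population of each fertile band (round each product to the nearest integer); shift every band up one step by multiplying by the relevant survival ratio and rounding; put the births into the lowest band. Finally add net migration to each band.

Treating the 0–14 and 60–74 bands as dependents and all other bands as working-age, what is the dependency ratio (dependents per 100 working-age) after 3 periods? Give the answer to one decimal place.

49.7

(Bands numbered youngest = 1 to oldest = 5.)
Period 1:
Births: 4700 * 0.519 = 2439  |  3000 * 0.458 = 1374 → 3813
Band 2: 12300 * 0.964 = 11857
Band 3: 4700 * 0.959 = 4507
Band 4: 3000 * 0.959 = 2877
Band 5: 8800 * 0.952 = 8378
Net migration: Band 1 − 320 → 3493; Band 3 + 290 → 4797
Population now: 0–14=3493, 15–29=11857, 30–44=4797, 45–59=2877, 60–74=8378
Period 2:
Births: 11857 * 0.519 = 6154  |  4797 * 0.458 = 2197 → 8351
Band 2: 3493 * 0.964 = 3367
Band 3: 11857 * 0.959 = 11371
Band 4: 4797 * 0.959 = 4600
Band 5: 2877 * 0.952 = 2739
Net migration: Band 1 − 320 → 8031; Band 3 + 290 → 11661
Population now: 0–14=8031, 15–29=3367, 30–44=11661, 45–59=4600, 60–74=2739
Period 3:
Births: 3367 * 0.519 = 1747  |  11661 * 0.458 = 5341 → 7088
Band 2: 8031 * 0.964 = 7742
Band 3: 3367 * 0.959 = 3229
Band 4: 11661 * 0.959 = 11183
Band 5: 4600 * 0.952 = 4379
Net migration: Band 1 − 320 → 6768; Band 3 + 290 → 3519
Population now: 0–14=6768, 15–29=7742, 30–44=3519, 45–59=11183, 60–74=4379
Dependents (band 0–14 + band 60–74) = 6768 + 4379 = 11147; working-age = 22444; ratio = 11147/22444 × 100 = 49.7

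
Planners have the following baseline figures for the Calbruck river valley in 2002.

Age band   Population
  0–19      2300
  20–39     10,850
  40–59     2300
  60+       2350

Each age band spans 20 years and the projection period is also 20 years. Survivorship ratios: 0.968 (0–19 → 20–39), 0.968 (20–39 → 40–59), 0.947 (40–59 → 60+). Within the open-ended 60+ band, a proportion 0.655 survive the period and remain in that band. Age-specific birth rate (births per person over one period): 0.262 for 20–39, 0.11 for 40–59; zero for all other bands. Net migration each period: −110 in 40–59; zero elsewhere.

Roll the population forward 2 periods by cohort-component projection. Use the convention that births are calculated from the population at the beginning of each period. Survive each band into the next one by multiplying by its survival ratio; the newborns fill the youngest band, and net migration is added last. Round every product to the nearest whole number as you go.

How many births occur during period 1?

After projecting period 1:
Births: 10850 × 0.262 = 2843  |  2300 × 0.11 = 253 ⇒ total 3096
20–39: 2300 × 0.968 = 2226
40–59: 10850 × 0.968 = 10503
60+: 2300 × 0.947 + 2350 × 0.655 = 2178 + 1539 = 3717
Net migration: 40–59 − 110 → 10393
Giving 3096 / 2226 / 10393 / 3717.

3096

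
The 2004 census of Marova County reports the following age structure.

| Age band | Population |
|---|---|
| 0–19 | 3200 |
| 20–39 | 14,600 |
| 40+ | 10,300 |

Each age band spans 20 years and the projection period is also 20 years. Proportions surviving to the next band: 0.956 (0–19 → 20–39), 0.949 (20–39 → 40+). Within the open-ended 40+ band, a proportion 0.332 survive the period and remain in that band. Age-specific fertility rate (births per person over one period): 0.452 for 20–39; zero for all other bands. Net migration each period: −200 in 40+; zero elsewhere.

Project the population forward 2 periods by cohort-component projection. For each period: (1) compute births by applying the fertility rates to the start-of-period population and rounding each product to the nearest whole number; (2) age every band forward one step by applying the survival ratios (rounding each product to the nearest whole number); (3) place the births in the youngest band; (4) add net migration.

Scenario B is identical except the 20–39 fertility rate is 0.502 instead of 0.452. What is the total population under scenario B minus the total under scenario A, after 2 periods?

851

Let band 1 be 0–19 through band 3 = 40+.
After projecting period 1:
Births: 14600 * 0.452 = 6599
Band 2: 3200 * 0.956 = 3059
Band 3: 14600 * 0.949 + 10300 * 0.332 = 13855 + 3420 = 17275
Net migration: Band 3 − 200 → 17075
End of period: [6599, 3059, 17075]
After projecting period 2:
Births: 3059 * 0.452 = 1383
Band 2: 6599 * 0.956 = 6309
Band 3: 3059 * 0.949 + 17075 * 0.332 = 2903 + 5669 = 8572
Net migration: Band 3 − 200 → 8372
End of period: [1383, 6309, 8372]
Scenario A total after 2 periods: 16064
Scenario B projection —
After projecting period 1:
Births: 14600 * 0.502 = 7329
Band 2: 3200 * 0.956 = 3059
Band 3: 14600 * 0.949 + 10300 * 0.332 = 13855 + 3420 = 17275
Net migration: Band 3 − 200 → 17075
End of period: [7329, 3059, 17075]
After projecting period 2:
Births: 3059 * 0.502 = 1536
Band 2: 7329 * 0.956 = 7007
Band 3: 3059 * 0.949 + 17075 * 0.332 = 2903 + 5669 = 8572
Net migration: Band 3 − 200 → 8372
End of period: [1536, 7007, 8372]
Scenario B total after 2 periods: 16915
Difference B − A = 16915 − 16064 = 851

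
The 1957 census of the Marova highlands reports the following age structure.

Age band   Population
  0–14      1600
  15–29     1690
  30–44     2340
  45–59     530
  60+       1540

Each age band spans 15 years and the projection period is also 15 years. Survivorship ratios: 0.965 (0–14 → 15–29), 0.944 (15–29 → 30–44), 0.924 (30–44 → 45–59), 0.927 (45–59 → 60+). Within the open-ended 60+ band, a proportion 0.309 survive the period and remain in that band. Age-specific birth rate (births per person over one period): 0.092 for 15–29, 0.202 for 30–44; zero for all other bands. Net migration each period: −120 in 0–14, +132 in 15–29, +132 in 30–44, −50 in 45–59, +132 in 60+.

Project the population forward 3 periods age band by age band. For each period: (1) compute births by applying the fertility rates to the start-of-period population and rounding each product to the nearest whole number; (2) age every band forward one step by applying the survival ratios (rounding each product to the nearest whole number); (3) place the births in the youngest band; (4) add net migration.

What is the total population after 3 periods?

5354

Period 1:
Births: 1690 × 0.092 = 155, 2340 × 0.202 = 473 → 628
15–29: 1600 × 0.965 = 1544
30–44: 1690 × 0.944 = 1595
45–59: 2340 × 0.924 = 2162
60+: 530 × 0.927 + 1540 × 0.309 = 491 + 476 = 967
Net migration: 0–14 − 120 → 508; 15–29 + 132 → 1676; 30–44 + 132 → 1727; 45–59 − 50 → 2112; 60+ + 132 → 1099
End of period: [508, 1676, 1727, 2112, 1099]
Period 2:
Births: 1676 × 0.092 = 154, 1727 × 0.202 = 349 → 503
15–29: 508 × 0.965 = 490
30–44: 1676 × 0.944 = 1582
45–59: 1727 × 0.924 = 1596
60+: 2112 × 0.927 + 1099 × 0.309 = 1958 + 340 = 2298
Net migration: 0–14 − 120 → 383; 15–29 + 132 → 622; 30–44 + 132 → 1714; 45–59 − 50 → 1546; 60+ + 132 → 2430
End of period: [383, 622, 1714, 1546, 2430]
Period 3:
Births: 622 × 0.092 = 57, 1714 × 0.202 = 346 → 403
15–29: 383 × 0.965 = 370
30–44: 622 × 0.944 = 587
45–59: 1714 × 0.924 = 1584
60+: 1546 × 0.927 + 2430 × 0.309 = 1433 + 751 = 2184
Net migration: 0–14 − 120 → 283; 15–29 + 132 → 502; 30–44 + 132 → 719; 45–59 − 50 → 1534; 60+ + 132 → 2316
End of period: [283, 502, 719, 1534, 2316]
Total after period 3: 283 + 502 + 719 + 1534 + 2316 = 5354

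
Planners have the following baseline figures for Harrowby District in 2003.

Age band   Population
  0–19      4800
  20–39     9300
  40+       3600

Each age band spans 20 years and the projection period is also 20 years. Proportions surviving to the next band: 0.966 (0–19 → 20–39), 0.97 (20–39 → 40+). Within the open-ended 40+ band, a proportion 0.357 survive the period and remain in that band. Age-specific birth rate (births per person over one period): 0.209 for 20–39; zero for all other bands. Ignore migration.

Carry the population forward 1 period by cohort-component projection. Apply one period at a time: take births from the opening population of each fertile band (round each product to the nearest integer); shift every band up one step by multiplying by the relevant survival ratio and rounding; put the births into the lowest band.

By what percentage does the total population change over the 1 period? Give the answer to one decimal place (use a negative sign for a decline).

-4.6

Numbering the groups 1..3 from youngest to oldest:
Period 1:
Births: 9300 * 0.209 = 1944
Group 2: 4800 * 0.966 = 4637
Group 3: 9300 * 0.97 + 3600 * 0.357 = 9021 + 1285 = 10306
→ [1944, 4637, 10306]
Total: 17700 → 16887; change = -813; percentage change = -4.6%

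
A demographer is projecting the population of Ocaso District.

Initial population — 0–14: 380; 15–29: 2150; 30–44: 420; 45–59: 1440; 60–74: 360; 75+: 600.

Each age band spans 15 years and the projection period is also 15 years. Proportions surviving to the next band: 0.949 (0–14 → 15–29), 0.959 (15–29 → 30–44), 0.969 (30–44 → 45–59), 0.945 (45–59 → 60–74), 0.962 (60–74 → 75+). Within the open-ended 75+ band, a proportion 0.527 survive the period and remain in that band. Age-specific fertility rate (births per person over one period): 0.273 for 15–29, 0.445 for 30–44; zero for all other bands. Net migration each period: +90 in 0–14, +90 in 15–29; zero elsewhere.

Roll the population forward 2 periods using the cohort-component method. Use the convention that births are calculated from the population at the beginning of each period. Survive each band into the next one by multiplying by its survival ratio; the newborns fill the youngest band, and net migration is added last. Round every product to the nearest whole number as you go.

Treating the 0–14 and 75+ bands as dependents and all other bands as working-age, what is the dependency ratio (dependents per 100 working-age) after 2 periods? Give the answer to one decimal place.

— Period 1 —
Births: 2150 × 0.273 = 587  |  420 × 0.445 = 187 → 774
15–29: 380 × 0.949 = 361
30–44: 2150 × 0.959 = 2062
45–59: 420 × 0.969 = 407
60–74: 1440 × 0.945 = 1361
75+: 360 × 0.962 + 600 × 0.527 = 346 + 316 = 662
Net migration: 0–14 + 90 → 864; 15–29 + 90 → 451
Population now: 0–14=864, 15–29=451, 30–44=2062, 45–59=407, 60–74=1361, 75+=662
— Period 2 —
Births: 451 × 0.273 = 123  |  2062 × 0.445 = 918 → 1041
15–29: 864 × 0.949 = 820
30–44: 451 × 0.959 = 433
45–59: 2062 × 0.969 = 1998
60–74: 407 × 0.945 = 385
75+: 1361 × 0.962 + 662 × 0.527 = 1309 + 349 = 1658
Net migration: 0–14 + 90 → 1131; 15–29 + 90 → 910
Population now: 0–14=1131, 15–29=910, 30–44=433, 45–59=1998, 60–74=385, 75+=1658
Dependents (band 0–14 + band 75+) = 1131 + 1658 = 2789; working-age = 3726; ratio = 2789/3726 × 100 = 74.9

74.9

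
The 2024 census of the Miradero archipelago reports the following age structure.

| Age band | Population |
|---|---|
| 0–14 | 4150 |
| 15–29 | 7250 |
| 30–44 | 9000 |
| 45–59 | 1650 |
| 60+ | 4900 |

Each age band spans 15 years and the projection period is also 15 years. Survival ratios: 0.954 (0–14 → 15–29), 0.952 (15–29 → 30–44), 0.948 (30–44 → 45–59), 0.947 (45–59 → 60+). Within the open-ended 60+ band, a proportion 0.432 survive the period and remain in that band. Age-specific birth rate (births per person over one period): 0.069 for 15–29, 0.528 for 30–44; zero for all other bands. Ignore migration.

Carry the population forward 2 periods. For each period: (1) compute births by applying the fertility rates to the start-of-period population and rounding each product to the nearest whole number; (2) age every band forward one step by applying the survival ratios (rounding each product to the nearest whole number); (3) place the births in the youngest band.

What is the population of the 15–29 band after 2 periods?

[period 1]
Births: 7250 * 0.069 = 500  |  9000 * 0.528 = 4752 → 5252
15–29: 4150 * 0.954 = 3959
30–44: 7250 * 0.952 = 6902
45–59: 9000 * 0.948 = 8532
60+: 1650 * 0.947 + 4900 * 0.432 = 1563 + 2117 = 3680
End of period: [5252, 3959, 6902, 8532, 3680]
[period 2]
Births: 3959 * 0.069 = 273  |  6902 * 0.528 = 3644 → 3917
15–29: 5252 * 0.954 = 5010
30–44: 3959 * 0.952 = 3769
45–59: 6902 * 0.948 = 6543
60+: 8532 * 0.947 + 3680 * 0.432 = 8080 + 1590 = 9670
End of period: [3917, 5010, 3769, 6543, 9670]

5010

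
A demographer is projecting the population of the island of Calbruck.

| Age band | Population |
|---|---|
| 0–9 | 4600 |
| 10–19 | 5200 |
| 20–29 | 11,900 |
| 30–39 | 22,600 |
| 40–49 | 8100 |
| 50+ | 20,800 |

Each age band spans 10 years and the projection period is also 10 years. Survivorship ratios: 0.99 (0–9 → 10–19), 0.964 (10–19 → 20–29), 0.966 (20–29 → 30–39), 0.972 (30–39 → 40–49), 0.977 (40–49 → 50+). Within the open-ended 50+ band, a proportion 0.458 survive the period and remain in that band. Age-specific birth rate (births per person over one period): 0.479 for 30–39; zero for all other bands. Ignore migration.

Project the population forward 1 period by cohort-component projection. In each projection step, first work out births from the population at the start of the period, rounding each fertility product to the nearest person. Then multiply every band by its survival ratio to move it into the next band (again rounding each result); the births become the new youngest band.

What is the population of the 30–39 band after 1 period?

11495

Period 1.
Births: 22600 × 0.479 = 10825
10–19: 4600 × 0.99 = 4554
20–29: 5200 × 0.964 = 5013
30–39: 11900 × 0.966 = 11495
40–49: 22600 × 0.972 = 21967
50+: 8100 × 0.977 + 20800 × 0.458 = 7914 + 9526 = 17440
Giving 10825 / 4554 / 5013 / 11495 / 21967 / 17440.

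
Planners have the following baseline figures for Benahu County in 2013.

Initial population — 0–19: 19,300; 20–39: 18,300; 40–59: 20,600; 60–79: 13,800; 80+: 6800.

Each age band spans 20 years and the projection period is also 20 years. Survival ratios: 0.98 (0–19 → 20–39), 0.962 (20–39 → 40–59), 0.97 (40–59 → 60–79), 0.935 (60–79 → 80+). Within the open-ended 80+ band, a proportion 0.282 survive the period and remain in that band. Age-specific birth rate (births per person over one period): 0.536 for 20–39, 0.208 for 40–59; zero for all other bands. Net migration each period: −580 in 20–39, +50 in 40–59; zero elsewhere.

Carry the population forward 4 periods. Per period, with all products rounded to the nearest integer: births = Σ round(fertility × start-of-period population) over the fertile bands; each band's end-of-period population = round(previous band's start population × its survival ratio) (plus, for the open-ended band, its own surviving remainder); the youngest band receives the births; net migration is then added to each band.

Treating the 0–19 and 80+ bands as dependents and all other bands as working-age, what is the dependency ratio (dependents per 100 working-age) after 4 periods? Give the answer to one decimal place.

— Period 1 —
Births: 18300 * 0.536 = 9809  |  20600 * 0.208 = 4285 → total 14094
20–39: 19300 * 0.98 = 18914
40–59: 18300 * 0.962 = 17605
60–79: 20600 * 0.97 = 19982
80+: 13800 * 0.935 + 6800 * 0.282 = 12903 + 1918 = 14821
Net migration: 20–39 − 580 → 18334; 40–59 + 50 → 17655
→ [14094, 18334, 17655, 19982, 14821]
— Period 2 —
Births: 18334 * 0.536 = 9827  |  17655 * 0.208 = 3672 → total 13499
20–39: 14094 * 0.98 = 13812
40–59: 18334 * 0.962 = 17637
60–79: 17655 * 0.97 = 17125
80+: 19982 * 0.935 + 14821 * 0.282 = 18683 + 4180 = 22863
Net migration: 20–39 − 580 → 13232; 40–59 + 50 → 17687
→ [13499, 13232, 17687, 17125, 22863]
— Period 3 —
Births: 13232 * 0.536 = 7092  |  17687 * 0.208 = 3679 → total 10771
20–39: 13499 * 0.98 = 13229
40–59: 13232 * 0.962 = 12729
60–79: 17687 * 0.97 = 17156
80+: 17125 * 0.935 + 22863 * 0.282 = 16012 + 6447 = 22459
Net migration: 20–39 − 580 → 12649; 40–59 + 50 → 12779
→ [10771, 12649, 12779, 17156, 22459]
— Period 4 —
Births: 12649 * 0.536 = 6780  |  12779 * 0.208 = 2658 → total 9438
20–39: 10771 * 0.98 = 10556
40–59: 12649 * 0.962 = 12168
60–79: 12779 * 0.97 = 12396
80+: 17156 * 0.935 + 22459 * 0.282 = 16041 + 6333 = 22374
Net migration: 20–39 − 580 → 9976; 40–59 + 50 → 12218
→ [9438, 9976, 12218, 12396, 22374]
Dependents (band 0–19 + band 80+) = 9438 + 22374 = 31812; working-age = 34590; ratio = 31812/34590 × 100 = 92.0

92.0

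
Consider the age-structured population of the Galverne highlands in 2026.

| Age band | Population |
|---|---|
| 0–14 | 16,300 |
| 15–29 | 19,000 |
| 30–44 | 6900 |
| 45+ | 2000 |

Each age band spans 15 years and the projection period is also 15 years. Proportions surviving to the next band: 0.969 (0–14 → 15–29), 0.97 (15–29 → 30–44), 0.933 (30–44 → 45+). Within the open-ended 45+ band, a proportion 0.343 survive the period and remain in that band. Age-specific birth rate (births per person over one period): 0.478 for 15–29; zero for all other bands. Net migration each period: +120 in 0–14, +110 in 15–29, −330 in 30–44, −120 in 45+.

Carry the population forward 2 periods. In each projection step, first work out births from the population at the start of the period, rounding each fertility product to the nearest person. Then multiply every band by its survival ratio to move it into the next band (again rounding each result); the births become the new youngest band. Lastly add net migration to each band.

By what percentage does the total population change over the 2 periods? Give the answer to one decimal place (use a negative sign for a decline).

Period 1:
Births: 19000 × 0.478 = 9082
15–29: 16300 × 0.969 = 15795
30–44: 19000 × 0.97 = 18430
45+: 6900 × 0.933 + 2000 × 0.343 = 6438 + 686 = 7124
Net migration: 0–14 + 120 → 9202; 15–29 + 110 → 15905; 30–44 − 330 → 18100; 45+ − 120 → 7004
→ [9202, 15905, 18100, 7004]
Period 2:
Births: 15905 × 0.478 = 7603
15–29: 9202 × 0.969 = 8917
30–44: 15905 × 0.97 = 15428
45+: 18100 × 0.933 + 7004 × 0.343 = 16887 + 2402 = 19289
Net migration: 0–14 + 120 → 7723; 15–29 + 110 → 9027; 30–44 − 330 → 15098; 45+ − 120 → 19169
→ [7723, 9027, 15098, 19169]
Total: 44200 → 51017; change = 6817; percentage change = 15.4%

15.4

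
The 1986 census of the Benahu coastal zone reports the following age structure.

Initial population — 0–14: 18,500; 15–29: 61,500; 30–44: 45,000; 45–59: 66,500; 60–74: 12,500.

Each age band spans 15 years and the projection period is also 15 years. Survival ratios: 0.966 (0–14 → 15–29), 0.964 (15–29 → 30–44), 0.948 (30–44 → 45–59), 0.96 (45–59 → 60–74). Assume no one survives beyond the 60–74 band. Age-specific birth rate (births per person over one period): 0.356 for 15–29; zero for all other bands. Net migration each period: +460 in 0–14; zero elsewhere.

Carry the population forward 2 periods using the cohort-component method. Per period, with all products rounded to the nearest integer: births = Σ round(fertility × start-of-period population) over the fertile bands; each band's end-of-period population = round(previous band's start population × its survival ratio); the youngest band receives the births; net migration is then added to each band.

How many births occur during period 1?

21894

(Bands numbered youngest = 1 to oldest = 5.)
Period 1.
Births: 61500 × 0.356 = 21894
Band 2: 18500 × 0.966 = 17871
Band 3: 61500 × 0.964 = 59286
Band 4: 45000 × 0.948 = 42660
Band 5: 66500 × 0.96 = 63840
Net migration: Band 1 + 460 → 22354
Giving 22354 / 17871 / 59286 / 42660 / 63840.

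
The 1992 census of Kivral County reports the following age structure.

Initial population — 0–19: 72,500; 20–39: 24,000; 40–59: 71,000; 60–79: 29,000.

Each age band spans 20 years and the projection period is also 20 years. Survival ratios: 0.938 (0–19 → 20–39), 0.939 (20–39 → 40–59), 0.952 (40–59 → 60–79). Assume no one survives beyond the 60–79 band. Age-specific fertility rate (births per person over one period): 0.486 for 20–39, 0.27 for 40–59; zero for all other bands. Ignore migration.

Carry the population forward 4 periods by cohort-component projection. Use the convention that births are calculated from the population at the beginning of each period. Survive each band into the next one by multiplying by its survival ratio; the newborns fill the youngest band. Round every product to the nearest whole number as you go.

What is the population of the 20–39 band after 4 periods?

[period 1]
Births: 24000 × 0.486 = 11664  |  71000 × 0.27 = 19170 → 30834
20–39: 72500 × 0.938 = 68005
40–59: 24000 × 0.939 = 22536
60–79: 71000 × 0.952 = 67592
Giving 30834 / 68005 / 22536 / 67592.
[period 2]
Births: 68005 × 0.486 = 33050  |  22536 × 0.27 = 6085 → 39135
20–39: 30834 × 0.938 = 28922
40–59: 68005 × 0.939 = 63857
60–79: 22536 × 0.952 = 21454
Giving 39135 / 28922 / 63857 / 21454.
[period 3]
Births: 28922 × 0.486 = 14056  |  63857 × 0.27 = 17241 → 31297
20–39: 39135 × 0.938 = 36709
40–59: 28922 × 0.939 = 27158
60–79: 63857 × 0.952 = 60792
Giving 31297 / 36709 / 27158 / 60792.
[period 4]
Births: 36709 × 0.486 = 17841  |  27158 × 0.27 = 7333 → 25174
20–39: 31297 × 0.938 = 29357
40–59: 36709 × 0.939 = 34470
60–79: 27158 × 0.952 = 25854
Giving 25174 / 29357 / 34470 / 25854.

29357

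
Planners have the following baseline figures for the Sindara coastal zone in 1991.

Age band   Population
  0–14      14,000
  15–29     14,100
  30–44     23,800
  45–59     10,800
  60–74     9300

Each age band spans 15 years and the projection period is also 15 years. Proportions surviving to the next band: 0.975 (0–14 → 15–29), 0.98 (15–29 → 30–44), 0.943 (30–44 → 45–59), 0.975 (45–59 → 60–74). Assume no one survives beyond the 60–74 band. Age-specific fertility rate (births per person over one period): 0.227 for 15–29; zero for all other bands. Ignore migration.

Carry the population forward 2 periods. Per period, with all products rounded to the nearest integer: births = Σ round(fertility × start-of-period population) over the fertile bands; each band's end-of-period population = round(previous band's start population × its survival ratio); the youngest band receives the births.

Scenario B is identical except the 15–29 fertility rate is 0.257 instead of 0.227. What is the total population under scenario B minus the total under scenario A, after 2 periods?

821

Numbering the groups 1..5 from youngest to oldest:
— Period 1 —
Births: 14100 × 0.227 = 3201
Group 2: 14000 × 0.975 = 13650
Group 3: 14100 × 0.98 = 13818
Group 4: 23800 × 0.943 = 22443
Group 5: 10800 × 0.975 = 10530
Population now: 0–14=3201, 15–29=13650, 30–44=13818, 45–59=22443, 60–74=10530
— Period 2 —
Births: 13650 × 0.227 = 3099
Group 2: 3201 × 0.975 = 3121
Group 3: 13650 × 0.98 = 13377
Group 4: 13818 × 0.943 = 13030
Group 5: 22443 × 0.975 = 21882
Population now: 0–14=3099, 15–29=3121, 30–44=13377, 45–59=13030, 60–74=21882
Scenario A total after 2 periods: 54509
Scenario B projection —
— Period 1 —
Births: 14100 × 0.257 = 3624
Group 2: 14000 × 0.975 = 13650
Group 3: 14100 × 0.98 = 13818
Group 4: 23800 × 0.943 = 22443
Group 5: 10800 × 0.975 = 10530
Population now: 0–14=3624, 15–29=13650, 30–44=13818, 45–59=22443, 60–74=10530
— Period 2 —
Births: 13650 × 0.257 = 3508
Group 2: 3624 × 0.975 = 3533
Group 3: 13650 × 0.98 = 13377
Group 4: 13818 × 0.943 = 13030
Group 5: 22443 × 0.975 = 21882
Population now: 0–14=3508, 15–29=3533, 30–44=13377, 45–59=13030, 60–74=21882
Scenario B total after 2 periods: 55330
Difference B − A = 55330 − 54509 = 821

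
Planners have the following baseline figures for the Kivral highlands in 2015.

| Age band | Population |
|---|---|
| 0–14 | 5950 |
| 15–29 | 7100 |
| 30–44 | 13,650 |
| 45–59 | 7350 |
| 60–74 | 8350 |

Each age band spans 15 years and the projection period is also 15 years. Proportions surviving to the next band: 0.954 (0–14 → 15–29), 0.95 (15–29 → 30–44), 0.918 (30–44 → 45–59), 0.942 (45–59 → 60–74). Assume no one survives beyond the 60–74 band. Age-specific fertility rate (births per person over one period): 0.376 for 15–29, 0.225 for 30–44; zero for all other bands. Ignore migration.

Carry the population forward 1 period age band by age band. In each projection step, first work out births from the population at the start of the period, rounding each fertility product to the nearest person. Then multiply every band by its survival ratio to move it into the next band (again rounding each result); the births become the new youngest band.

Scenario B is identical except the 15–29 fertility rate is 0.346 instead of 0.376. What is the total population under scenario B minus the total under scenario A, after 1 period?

Call the groups 1 to 5, youngest first.
After projecting period 1:
Births: 7100 × 0.376 = 2670 ; 13650 × 0.225 = 3071 → total 5741
Group 2: 5950 × 0.954 = 5676
Group 3: 7100 × 0.95 = 6745
Group 4: 13650 × 0.918 = 12531
Group 5: 7350 × 0.942 = 6924
Giving 5741 / 5676 / 6745 / 12531 / 6924.
Scenario A total after 1 period: 37617
Scenario B projection —
After projecting period 1:
Births: 7100 × 0.346 = 2457 ; 13650 × 0.225 = 3071 → total 5528
Group 2: 5950 × 0.954 = 5676
Group 3: 7100 × 0.95 = 6745
Group 4: 13650 × 0.918 = 12531
Group 5: 7350 × 0.942 = 6924
Giving 5528 / 5676 / 6745 / 12531 / 6924.
Scenario B total after 1 period: 37404
Difference B − A = 37404 − 37617 = -213

-213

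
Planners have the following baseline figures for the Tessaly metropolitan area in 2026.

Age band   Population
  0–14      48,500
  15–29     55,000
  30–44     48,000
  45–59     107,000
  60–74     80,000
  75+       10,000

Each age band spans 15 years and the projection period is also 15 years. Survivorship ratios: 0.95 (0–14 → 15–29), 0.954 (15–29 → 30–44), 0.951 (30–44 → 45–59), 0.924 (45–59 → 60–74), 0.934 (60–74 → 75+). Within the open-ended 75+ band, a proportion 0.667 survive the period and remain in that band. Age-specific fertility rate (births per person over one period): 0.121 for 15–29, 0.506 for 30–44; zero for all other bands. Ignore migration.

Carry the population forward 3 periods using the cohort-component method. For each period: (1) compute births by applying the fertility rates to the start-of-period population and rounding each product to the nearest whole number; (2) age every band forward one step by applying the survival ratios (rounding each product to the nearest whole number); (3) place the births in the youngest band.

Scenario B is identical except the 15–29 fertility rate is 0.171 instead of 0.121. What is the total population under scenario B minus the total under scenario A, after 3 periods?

6597

Call the groups 1 to 6, youngest first.
Period 1:
Births: 55000 * 0.121 = 6655, 48000 * 0.506 = 24288 — total 30943
Group 2: 48500 * 0.95 = 46075
Group 3: 55000 * 0.954 = 52470
Group 4: 48000 * 0.951 = 45648
Group 5: 107000 * 0.924 = 98868
Group 6: 80000 * 0.934 + 10000 * 0.667 = 74720 + 6670 = 81390
Population now: 0–14=30943, 15–29=46075, 30–44=52470, 45–59=45648, 60–74=98868, 75+=81390
Period 2:
Births: 46075 * 0.121 = 5575, 52470 * 0.506 = 26550 — total 32125
Group 2: 30943 * 0.95 = 29396
Group 3: 46075 * 0.954 = 43956
Group 4: 52470 * 0.951 = 49899
Group 5: 45648 * 0.924 = 42179
Group 6: 98868 * 0.934 + 81390 * 0.667 = 92343 + 54287 = 146630
Population now: 0–14=32125, 15–29=29396, 30–44=43956, 45–59=49899, 60–74=42179, 75+=146630
Period 3:
Births: 29396 * 0.121 = 3557, 43956 * 0.506 = 22242 — total 25799
Group 2: 32125 * 0.95 = 30519
Group 3: 29396 * 0.954 = 28044
Group 4: 43956 * 0.951 = 41802
Group 5: 49899 * 0.924 = 46107
Group 6: 42179 * 0.934 + 146630 * 0.667 = 39395 + 97802 = 137197
Population now: 0–14=25799, 15–29=30519, 30–44=28044, 45–59=41802, 60–74=46107, 75+=137197
Scenario A total after 3 periods: 309468
Scenario B projection —
Period 1:
Births: 55000 * 0.171 = 9405, 48000 * 0.506 = 24288 — total 33693
Group 2: 48500 * 0.95 = 46075
Group 3: 55000 * 0.954 = 52470
Group 4: 48000 * 0.951 = 45648
Group 5: 107000 * 0.924 = 98868
Group 6: 80000 * 0.934 + 10000 * 0.667 = 74720 + 6670 = 81390
Population now: 0–14=33693, 15–29=46075, 30–44=52470, 45–59=45648, 60–74=98868, 75+=81390
Period 2:
Births: 46075 * 0.171 = 7879, 52470 * 0.506 = 26550 — total 34429
Group 2: 33693 * 0.95 = 32008
Group 3: 46075 * 0.954 = 43956
Group 4: 52470 * 0.951 = 49899
Group 5: 45648 * 0.924 = 42179
Group 6: 98868 * 0.934 + 81390 * 0.667 = 92343 + 54287 = 146630
Population now: 0–14=34429, 15–29=32008, 30–44=43956, 45–59=49899, 60–74=42179, 75+=146630
Period 3:
Births: 32008 * 0.171 = 5473, 43956 * 0.506 = 22242 — total 27715
Group 2: 34429 * 0.95 = 32708
Group 3: 32008 * 0.954 = 30536
Group 4: 43956 * 0.951 = 41802
Group 5: 49899 * 0.924 = 46107
Group 6: 42179 * 0.934 + 146630 * 0.667 = 39395 + 97802 = 137197
Population now: 0–14=27715, 15–29=32708, 30–44=30536, 45–59=41802, 60–74=46107, 75+=137197
Scenario B total after 3 periods: 316065
Difference B − A = 316065 − 309468 = 6597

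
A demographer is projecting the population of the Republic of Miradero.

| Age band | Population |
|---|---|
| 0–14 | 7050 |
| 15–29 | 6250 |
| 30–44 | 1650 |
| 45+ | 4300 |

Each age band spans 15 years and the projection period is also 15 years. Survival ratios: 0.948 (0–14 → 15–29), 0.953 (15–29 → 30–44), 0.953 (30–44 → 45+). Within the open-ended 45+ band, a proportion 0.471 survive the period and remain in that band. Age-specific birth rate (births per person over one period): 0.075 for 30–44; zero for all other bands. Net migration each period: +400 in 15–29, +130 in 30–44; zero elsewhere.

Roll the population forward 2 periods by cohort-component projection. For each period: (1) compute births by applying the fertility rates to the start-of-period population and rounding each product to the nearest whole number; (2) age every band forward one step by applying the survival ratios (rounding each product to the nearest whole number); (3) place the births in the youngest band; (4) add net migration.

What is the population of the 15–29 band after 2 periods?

Numbering the bands 1..4 from youngest to oldest:
— Period 1 —
Births: 1650 × 0.075 = 124
Band 2: 7050 × 0.948 = 6683
Band 3: 6250 × 0.953 = 5956
Band 4: 1650 × 0.953 + 4300 × 0.471 = 1572 + 2025 = 3597
Net migration: Band 2 + 400 → 7083; Band 3 + 130 → 6086
End of period: [124, 7083, 6086, 3597]
— Period 2 —
Births: 6086 × 0.075 = 456
Band 2: 124 × 0.948 = 118
Band 3: 7083 × 0.953 = 6750
Band 4: 6086 × 0.953 + 3597 × 0.471 = 5800 + 1694 = 7494
Net migration: Band 2 + 400 → 518; Band 3 + 130 → 6880
End of period: [456, 518, 6880, 7494]

518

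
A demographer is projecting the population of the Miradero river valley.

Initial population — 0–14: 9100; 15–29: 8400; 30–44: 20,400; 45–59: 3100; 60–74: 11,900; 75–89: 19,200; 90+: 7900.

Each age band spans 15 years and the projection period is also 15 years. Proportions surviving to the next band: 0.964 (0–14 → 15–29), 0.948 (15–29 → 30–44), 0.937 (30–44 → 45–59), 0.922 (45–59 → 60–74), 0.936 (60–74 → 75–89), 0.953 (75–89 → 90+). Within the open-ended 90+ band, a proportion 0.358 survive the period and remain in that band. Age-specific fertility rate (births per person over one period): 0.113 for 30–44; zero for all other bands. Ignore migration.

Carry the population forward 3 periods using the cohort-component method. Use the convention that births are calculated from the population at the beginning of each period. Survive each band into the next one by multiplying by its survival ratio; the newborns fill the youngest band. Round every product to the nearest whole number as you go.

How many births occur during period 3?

940

Period 1:
Births: 20400 * 0.113 = 2305
15–29: 9100 * 0.964 = 8772
30–44: 8400 * 0.948 = 7963
45–59: 20400 * 0.937 = 19115
60–74: 3100 * 0.922 = 2858
75–89: 11900 * 0.936 = 11138
90+: 19200 * 0.953 + 7900 * 0.358 = 18298 + 2828 = 21126
End of period: [2305, 8772, 7963, 19115, 2858, 11138, 21126]
Period 2:
Births: 7963 * 0.113 = 900
15–29: 2305 * 0.964 = 2222
30–44: 8772 * 0.948 = 8316
45–59: 7963 * 0.937 = 7461
60–74: 19115 * 0.922 = 17624
75–89: 2858 * 0.936 = 2675
90+: 11138 * 0.953 + 21126 * 0.358 = 10615 + 7563 = 18178
End of period: [900, 2222, 8316, 7461, 17624, 2675, 18178]
Period 3:
Births: 8316 * 0.113 = 940
15–29: 900 * 0.964 = 868
30–44: 2222 * 0.948 = 2106
45–59: 8316 * 0.937 = 7792
60–74: 7461 * 0.922 = 6879
75–89: 17624 * 0.936 = 16496
90+: 2675 * 0.953 + 18178 * 0.358 = 2549 + 6508 = 9057
End of period: [940, 868, 2106, 7792, 6879, 16496, 9057]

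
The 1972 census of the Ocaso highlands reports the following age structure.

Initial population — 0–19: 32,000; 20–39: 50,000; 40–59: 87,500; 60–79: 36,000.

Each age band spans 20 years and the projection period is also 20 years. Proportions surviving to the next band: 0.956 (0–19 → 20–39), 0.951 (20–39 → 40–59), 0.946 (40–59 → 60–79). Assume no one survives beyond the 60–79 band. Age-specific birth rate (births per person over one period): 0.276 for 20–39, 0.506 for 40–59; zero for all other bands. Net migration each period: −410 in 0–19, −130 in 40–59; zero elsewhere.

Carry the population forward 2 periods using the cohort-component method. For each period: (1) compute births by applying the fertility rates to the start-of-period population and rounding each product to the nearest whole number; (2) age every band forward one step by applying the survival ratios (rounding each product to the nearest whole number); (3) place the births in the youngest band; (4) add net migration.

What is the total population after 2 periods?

160978

Call the bands 1 to 4, youngest first.
— Period 1 —
Births: 50000 × 0.276 = 13800, 87500 × 0.506 = 44275 → 58075
Band 2: 32000 × 0.956 = 30592
Band 3: 50000 × 0.951 = 47550
Band 4: 87500 × 0.946 = 82775
Net migration: Band 1 − 410 → 57665; Band 3 − 130 → 47420
→ [57665, 30592, 47420, 82775]
— Period 2 —
Births: 30592 × 0.276 = 8443, 47420 × 0.506 = 23995 → 32438
Band 2: 57665 × 0.956 = 55128
Band 3: 30592 × 0.951 = 29093
Band 4: 47420 × 0.946 = 44859
Net migration: Band 1 − 410 → 32028; Band 3 − 130 → 28963
→ [32028, 55128, 28963, 44859]
Total after period 2: 32028 + 55128 + 28963 + 44859 = 160978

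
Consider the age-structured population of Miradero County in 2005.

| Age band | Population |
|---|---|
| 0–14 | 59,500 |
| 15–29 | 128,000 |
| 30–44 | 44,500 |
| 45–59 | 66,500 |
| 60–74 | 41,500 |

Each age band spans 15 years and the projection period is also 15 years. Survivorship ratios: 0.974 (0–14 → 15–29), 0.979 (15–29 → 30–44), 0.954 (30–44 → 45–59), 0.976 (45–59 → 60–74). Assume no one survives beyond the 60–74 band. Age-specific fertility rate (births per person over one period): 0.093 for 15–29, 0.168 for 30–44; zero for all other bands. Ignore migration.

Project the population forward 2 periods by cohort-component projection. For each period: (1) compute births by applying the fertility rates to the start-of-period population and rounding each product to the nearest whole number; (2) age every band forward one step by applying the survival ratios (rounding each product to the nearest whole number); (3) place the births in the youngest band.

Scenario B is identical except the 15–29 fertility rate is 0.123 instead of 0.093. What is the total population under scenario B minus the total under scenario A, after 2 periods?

[period 1]
Births: 128000 * 0.093 = 11904  |  44500 * 0.168 = 7476 ⇒ total 19380
15–29: 59500 * 0.974 = 57953
30–44: 128000 * 0.979 = 125312
45–59: 44500 * 0.954 = 42453
60–74: 66500 * 0.976 = 64904
Giving 19380 / 57953 / 125312 / 42453 / 64904.
[period 2]
Births: 57953 * 0.093 = 5390  |  125312 * 0.168 = 21052 ⇒ total 26442
15–29: 19380 * 0.974 = 18876
30–44: 57953 * 0.979 = 56736
45–59: 125312 * 0.954 = 119548
60–74: 42453 * 0.976 = 41434
Giving 26442 / 18876 / 56736 / 119548 / 41434.
Scenario A total after 2 periods: 263036
Scenario B projection —
[period 1]
Births: 128000 * 0.123 = 15744  |  44500 * 0.168 = 7476 ⇒ total 23220
15–29: 59500 * 0.974 = 57953
30–44: 128000 * 0.979 = 125312
45–59: 44500 * 0.954 = 42453
60–74: 66500 * 0.976 = 64904
Giving 23220 / 57953 / 125312 / 42453 / 64904.
[period 2]
Births: 57953 * 0.123 = 7128  |  125312 * 0.168 = 21052 ⇒ total 28180
15–29: 23220 * 0.974 = 22616
30–44: 57953 * 0.979 = 56736
45–59: 125312 * 0.954 = 119548
60–74: 42453 * 0.976 = 41434
Giving 28180 / 22616 / 56736 / 119548 / 41434.
Scenario B total after 2 periods: 268514
Difference B − A = 268514 − 263036 = 5478

5478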